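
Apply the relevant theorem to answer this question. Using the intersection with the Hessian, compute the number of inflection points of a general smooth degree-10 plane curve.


For a general smooth plane curve C of degree d, the inflection points are
the intersection of C with its Hessian curve, which has degree 3(d-2).
By Bezout, the total intersection number is d * 3(d-2) = 10 * 24 = 240.
For a general curve every flex is ordinary, so each contributes
multiplicity 1 to C·Hess(C), and the number of distinct inflection
points is 3d(d-2).
Inflection points = 3*10*(10-2) = 3*10*8 = 240

240


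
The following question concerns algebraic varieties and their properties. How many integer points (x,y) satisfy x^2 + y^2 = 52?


Systematically check integer values of x where x^2 <= 52.
For each valid x, check if 52 - x^2 is a perfect square.
x=4: 52 - 16 = 36, sqrt = 6 (valid)
x=6: 52 - 36 = 16, sqrt = 4 (valid)
Total integer solutions found: 8

8


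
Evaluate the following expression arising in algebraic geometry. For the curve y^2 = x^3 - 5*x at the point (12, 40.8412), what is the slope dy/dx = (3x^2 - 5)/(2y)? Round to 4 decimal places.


Using implicit differentiation of y^2 = x^3 - 5*x:
2y * dy/dx = 3x^2 - 5
dy/dx = (3x^2 - 5)/(2y)
Numerator: 3*12^2 - 5 = 427
Denominator: 2*40.8412 = 81.6824
dy/dx = 427/81.6824 = 5.2276

5.2276


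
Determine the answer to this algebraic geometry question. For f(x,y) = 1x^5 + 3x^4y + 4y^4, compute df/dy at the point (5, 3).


df/dy = 3*x^4 + 4*4*y^3
At (5,3): 3*5^4 + 4*4*3^3
= 1875 + 432
= 2307

2307


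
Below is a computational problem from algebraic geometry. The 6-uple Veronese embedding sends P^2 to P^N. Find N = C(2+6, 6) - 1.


The Veronese embedding v_d: P^n -> P^N maps each point to all
degree-d monomials in n+1 homogeneous coordinates.
N = C(n+d, d) - 1
N = C(2+6, 6) - 1
N = C(8, 6) - 1
C(8, 6) = 28
N = 28 - 1 = 27

27


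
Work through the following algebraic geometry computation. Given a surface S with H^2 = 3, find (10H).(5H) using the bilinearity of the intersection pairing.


Using bilinearity of the intersection pairing on a surface S:
(aH).(bH) = ab * (H.H)
We have H^2 = 3.
D.E = (10H).(5H) = 10*5*3
= 50*3
= 150

150


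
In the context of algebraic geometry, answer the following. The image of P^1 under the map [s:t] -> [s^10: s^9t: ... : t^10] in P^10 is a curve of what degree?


The rational normal curve in P^10 is the image of P^1 under the 10-uple Veronese.
A general hyperplane in P^10 pulls back to a degree-10 form on P^1, which has 10 zeros,
so the curve meets a general hyperplane in 10 points. Degree = 10.

10


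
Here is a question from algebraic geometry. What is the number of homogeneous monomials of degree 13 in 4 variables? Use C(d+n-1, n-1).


The number of degree-13 monomials in 4 variables is C(d+n-1, n-1).
= C(13+4-1, 4-1) = C(16, 3)
= 560

560


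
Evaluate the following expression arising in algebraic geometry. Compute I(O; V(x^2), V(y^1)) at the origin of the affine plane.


The intersection multiplicity of V(x^a) and V(y^b) at the origin is:
I(O; V(x^2), V(y^1)) = dim_k(k[x,y]/(x^2, y^1))
A basis for k[x,y]/(x^2, y^1) is the set of monomials x^i * y^j
where 0 <= i < 2 and 0 <= j < 1.
The number of such monomials is 2 * 1 = 2

2


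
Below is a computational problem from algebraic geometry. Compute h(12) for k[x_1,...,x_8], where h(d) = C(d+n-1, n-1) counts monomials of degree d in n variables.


The Hilbert function for the polynomial ring in 8 variables is:
h(d) = C(d+n-1, n-1)
h(12) = C(12+8-1, 8-1) = C(19, 7)
= 19! / (7! * 12!)
= 50388

50388


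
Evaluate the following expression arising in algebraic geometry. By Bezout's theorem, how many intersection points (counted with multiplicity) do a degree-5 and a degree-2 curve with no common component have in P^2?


Bezout's theorem states the intersection count equals the product of degrees.
Intersection count = 5 * 2 = 10

10


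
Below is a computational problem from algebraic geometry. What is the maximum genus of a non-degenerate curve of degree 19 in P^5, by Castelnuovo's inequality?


Castelnuovo's bound: write d - 1 = m(r-1) + epsilon with 0 <= epsilon < r-1.
d - 1 = 19 - 1 = 18
r - 1 = 5 - 1 = 4
18 = 4*4 + 2, so m = 4, epsilon = 2
pi(d, r) = m(m-1)(r-1)/2 + m*epsilon
= 4*3*4/2 + 4*2
= 48/2 + 8
= 24 + 8 = 32

32


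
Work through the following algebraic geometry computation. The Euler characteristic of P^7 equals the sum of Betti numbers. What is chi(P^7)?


The complex projective space P^7 has one cell in each even real dimension 0, 2, ..., 14.
The cohomology groups are H^{2k}(P^7) = Z for k = 0,...,7, and 0 otherwise.
Euler characteristic = sum of Betti numbers = 1 per even-dimensional cohomology group.
chi(P^7) = 7 + 1 = 8

8


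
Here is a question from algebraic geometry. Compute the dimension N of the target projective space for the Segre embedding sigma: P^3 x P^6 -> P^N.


The Segre embedding maps P^m x P^n into P^N via
all products of coordinates from each factor.
N = (m+1)(n+1) - 1
N = (3+1)(6+1) - 1
N = 4*7 - 1
N = 28 - 1 = 27

27


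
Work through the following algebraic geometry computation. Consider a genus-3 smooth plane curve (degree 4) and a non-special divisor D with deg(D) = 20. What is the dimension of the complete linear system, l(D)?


First, compute the genus of a smooth plane curve of degree 4:
g = (d-1)(d-2)/2 = (4-1)(4-2)/2 = 3
For a non-special divisor D (i.e., h^1(D) = 0), Riemann-Roch gives:
l(D) = deg(D) - g + 1
Since deg(D) = 20 >= 2g - 1 = 5, D is non-special.
l(D) = 20 - 3 + 1 = 18

18


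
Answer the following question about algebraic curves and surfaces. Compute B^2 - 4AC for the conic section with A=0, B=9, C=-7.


The discriminant of a conic Ax^2 + Bxy + Cy^2 + ... = 0 is B^2 - 4AC.
B^2 = 9^2 = 81
4AC = 4*0*(-7) = 0
Discriminant = 81 + 0 = 81

81


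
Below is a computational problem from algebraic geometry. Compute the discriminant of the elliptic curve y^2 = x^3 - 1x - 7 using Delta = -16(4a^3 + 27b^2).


Compute each component:
4a^3 = 4*(-1)^3 = 4*(-1) = -4
27b^2 = 27*(-7)^2 = 27*49 = 1323
4a^3 + 27b^2 = -4 + 1323 = 1319
Delta = -16*1319 = -21104

-21104


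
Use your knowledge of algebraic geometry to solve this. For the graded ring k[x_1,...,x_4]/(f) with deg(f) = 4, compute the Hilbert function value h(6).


For R = k[x_1,...,x_n]/(f) with f homogeneous of degree e:
The Hilbert series is (1 - t^e)/(1 - t)^n.
So h(d) = C(d+n-1, n-1) - C(d-e+n-1, n-1) for d >= e.
With n=4, e=4, d=6:
C(6+4-1, 4-1) = C(9, 3) = 84
C(6-4+4-1, 4-1) = C(5, 3) = 10
h(6) = 84 - 10 = 74

74


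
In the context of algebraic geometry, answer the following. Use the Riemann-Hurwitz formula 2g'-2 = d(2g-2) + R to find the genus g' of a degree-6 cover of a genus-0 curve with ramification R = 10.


Riemann-Hurwitz formula: 2g' - 2 = d(2g - 2) + R
Given: d = 6, g = 0, R = 10
2g' - 2 = 6*(2*0 - 2) + 10
2g' - 2 = 6*(-2) + 10
2g' - 2 = -12 + 10 = -2
2g' = 0
g' = 0

0


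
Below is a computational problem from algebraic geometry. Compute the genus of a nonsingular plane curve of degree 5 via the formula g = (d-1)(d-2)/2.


Using the genus formula for smooth plane curves:
g = (d-1)(d-2)/2
g = (5-1)(5-2)/2
g = 4*3/2
g = 12/2 = 6

6


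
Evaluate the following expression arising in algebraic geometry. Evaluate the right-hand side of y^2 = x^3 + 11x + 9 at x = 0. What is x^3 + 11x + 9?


Compute x^3 + 11x + 9 at x = 0:
x^3 = 0^3 = 0
11*x = 11*0 = 0
Sum: 0 + 0 + 9 = 9

9


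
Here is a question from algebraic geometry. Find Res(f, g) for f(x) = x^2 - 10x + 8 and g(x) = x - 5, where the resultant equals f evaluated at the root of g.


For Res(f, x - c), we evaluate f at x = c.
f(5) = 5^2 - 10*5 + 8
= 25 - 50 + 8
= -25 + 8 = -17
Res(f, g) = -17

-17


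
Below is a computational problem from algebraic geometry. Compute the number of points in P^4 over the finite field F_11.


P^4(F_11) has (q^(n+1) - 1)/(q - 1) points.
= 11^4 + 11^3 + 11^2 + 11^1 + 11^0
= 14641 + 1331 + 121 + 11 + 1
= 16105

16105


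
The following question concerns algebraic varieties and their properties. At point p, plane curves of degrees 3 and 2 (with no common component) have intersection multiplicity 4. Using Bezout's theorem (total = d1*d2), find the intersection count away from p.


By Bezout's theorem, the total intersection number is d1 * d2.
Total = 3 * 2 = 6
Intersection multiplicity at p = 4
Remaining intersections = 6 - 4 = 2

2


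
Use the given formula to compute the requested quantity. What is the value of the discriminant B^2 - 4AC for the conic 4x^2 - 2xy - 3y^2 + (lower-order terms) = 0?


The discriminant of a conic Ax^2 + Bxy + Cy^2 + ... = 0 is B^2 - 4AC.
B^2 = (-2)^2 = 4
4AC = 4*4*(-3) = -48
Discriminant = 4 + 48 = 52

52


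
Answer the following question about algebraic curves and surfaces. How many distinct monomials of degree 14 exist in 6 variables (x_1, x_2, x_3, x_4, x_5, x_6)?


The number of degree-14 monomials in 6 variables is C(d+n-1, n-1).
= C(14+6-1, 6-1) = C(19, 5)
= 11628

11628


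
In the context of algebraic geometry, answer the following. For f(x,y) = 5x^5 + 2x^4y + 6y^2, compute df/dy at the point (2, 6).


df/dy = 2*x^4 + 2*6*y^1
At (2,6): 2*2^4 + 2*6*6^1
= 32 + 72
= 104

104


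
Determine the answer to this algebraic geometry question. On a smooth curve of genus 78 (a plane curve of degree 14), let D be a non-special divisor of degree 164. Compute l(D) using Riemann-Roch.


First, compute the genus of a smooth plane curve of degree 14:
g = (d-1)(d-2)/2 = (14-1)(14-2)/2 = 78
For a non-special divisor D (i.e., h^1(D) = 0), Riemann-Roch gives:
l(D) = deg(D) - g + 1
Since deg(D) = 164 >= 2g - 1 = 155, D is non-special.
l(D) = 164 - 78 + 1 = 87

87


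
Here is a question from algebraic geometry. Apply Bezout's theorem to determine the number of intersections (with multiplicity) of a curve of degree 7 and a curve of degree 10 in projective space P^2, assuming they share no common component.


Bezout's theorem states the intersection count equals the product of degrees.
Intersection count = 7 * 10 = 70

70


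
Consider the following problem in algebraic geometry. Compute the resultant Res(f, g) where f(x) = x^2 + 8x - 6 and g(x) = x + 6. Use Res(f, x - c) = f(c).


For Res(f, x - c), we evaluate f at x = c.
f(-6) = (-6)^2 + 8*(-6) - 6
= 36 - 48 - 6
= -12 - 6 = -18
Res(f, g) = -18

-18


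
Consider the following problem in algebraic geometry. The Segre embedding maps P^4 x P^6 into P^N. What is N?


The Segre embedding maps P^m x P^n into P^N via
all products of coordinates from each factor.
N = (m+1)(n+1) - 1
N = (4+1)(6+1) - 1
N = 5*7 - 1
N = 35 - 1 = 34

34


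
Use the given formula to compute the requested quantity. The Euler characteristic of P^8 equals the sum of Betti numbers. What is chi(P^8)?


The complex projective space P^8 has one cell in each even real dimension 0, 2, ..., 16.
The cohomology groups are H^{2k}(P^8) = Z for k = 0,...,8, and 0 otherwise.
Euler characteristic = sum of Betti numbers = 1 per even-dimensional cohomology group.
chi(P^8) = 8 + 1 = 9

9


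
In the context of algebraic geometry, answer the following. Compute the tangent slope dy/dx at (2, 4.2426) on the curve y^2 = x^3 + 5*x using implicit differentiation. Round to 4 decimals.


Using implicit differentiation of y^2 = x^3 + 5*x:
2y * dy/dx = 3x^2 + 5
dy/dx = (3x^2 + 5)/(2y)
Numerator: 3*2^2 + 5 = 17
Denominator: 2*4.2426 = 8.4852
dy/dx = 17/8.4852 = 2.0035

2.0035


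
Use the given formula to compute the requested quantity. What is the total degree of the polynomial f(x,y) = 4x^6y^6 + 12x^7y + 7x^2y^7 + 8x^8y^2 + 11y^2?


Examine each term for its total degree (sum of exponents).
  Term '4x^6y^6' has total degree 6+6 = 12.
  Term '12x^7y' has total degree 7+1 = 8.
  Term '7x^2y^7' has total degree 2+7 = 9.
  Term '8x^8y^2' has total degree 8+2 = 10.
  Term '11y^2' has total degree 0+2 = 2.
The maximum total degree among all terms is 12.

12


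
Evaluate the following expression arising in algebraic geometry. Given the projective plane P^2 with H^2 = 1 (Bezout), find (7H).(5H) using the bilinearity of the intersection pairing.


Using bilinearity of the intersection pairing on the projective plane P^2:
(aH).(bH) = ab * (H.H)
We have H^2 = 1 (Bezout).
D.E = (7H).(5H) = 7*5*1
= 35*1
= 35

35


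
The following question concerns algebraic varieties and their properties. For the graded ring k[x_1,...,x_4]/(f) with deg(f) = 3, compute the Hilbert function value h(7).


For R = k[x_1,...,x_n]/(f) with f homogeneous of degree e:
The Hilbert series is (1 - t^e)/(1 - t)^n.
So h(d) = C(d+n-1, n-1) - C(d-e+n-1, n-1) for d >= e.
With n=4, e=3, d=7:
C(7+4-1, 4-1) = C(10, 3) = 120
C(7-3+4-1, 4-1) = C(7, 3) = 35
h(7) = 120 - 35 = 85

85


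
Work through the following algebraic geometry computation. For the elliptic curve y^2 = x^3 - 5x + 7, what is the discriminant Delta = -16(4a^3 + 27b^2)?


Compute each component:
4a^3 = 4*(-5)^3 = 4*(-125) = -500
27b^2 = 27*7^2 = 27*49 = 1323
4a^3 + 27b^2 = -500 + 1323 = 823
Delta = -16*823 = -13168

-13168


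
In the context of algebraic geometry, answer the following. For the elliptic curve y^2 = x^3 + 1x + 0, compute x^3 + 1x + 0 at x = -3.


Compute x^3 + 1x + 0 at x = -3:
x^3 = (-3)^3 = -27
1*x = 1*(-3) = -3
Sum: -27 - 3 + 0 = -30

-30


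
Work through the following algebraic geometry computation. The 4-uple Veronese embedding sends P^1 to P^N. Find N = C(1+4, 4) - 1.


The Veronese embedding v_d: P^n -> P^N maps each point to all
degree-d monomials in n+1 homogeneous coordinates.
N = C(n+d, d) - 1
N = C(1+4, 4) - 1
N = C(5, 4) - 1
C(5, 4) = 5
N = 5 - 1 = 4

4


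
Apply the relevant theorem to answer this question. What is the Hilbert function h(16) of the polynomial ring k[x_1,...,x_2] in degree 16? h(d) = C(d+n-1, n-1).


The Hilbert function for the polynomial ring in 2 variables is:
h(d) = C(d+n-1, n-1)
h(16) = C(16+2-1, 2-1) = C(17, 1)
= 17! / (1! * 16!)
= 17

17


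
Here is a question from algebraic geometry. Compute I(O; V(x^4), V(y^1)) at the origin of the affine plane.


The intersection multiplicity of V(x^a) and V(y^b) at the origin is:
I(O; V(x^4), V(y^1)) = dim_k(k[x,y]/(x^4, y^1))
A basis for k[x,y]/(x^4, y^1) is the set of monomials x^i * y^j
where 0 <= i < 4 and 0 <= j < 1.
The number of such monomials is 4 * 1 = 4

4


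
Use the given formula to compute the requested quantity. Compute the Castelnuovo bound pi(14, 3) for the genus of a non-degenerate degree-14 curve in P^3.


Castelnuovo's bound: write d - 1 = m(r-1) + epsilon with 0 <= epsilon < r-1.
d - 1 = 14 - 1 = 13
r - 1 = 3 - 1 = 2
13 = 6*2 + 1, so m = 6, epsilon = 1
pi(d, r) = m(m-1)(r-1)/2 + m*epsilon
= 6*5*2/2 + 6*1
= 60/2 + 6
= 30 + 6 = 36

36


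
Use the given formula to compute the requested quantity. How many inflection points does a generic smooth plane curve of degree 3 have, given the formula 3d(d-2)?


For a general smooth plane curve C of degree d, the inflection points are
the intersection of C with its Hessian curve, which has degree 3(d-2).
By Bezout, the total intersection number is d * 3(d-2) = 3 * 3 = 9.
For a general curve every flex is ordinary, so each contributes
multiplicity 1 to C·Hess(C), and the number of distinct inflection
points is 3d(d-2).
Inflection points = 3*3*(3-2) = 3*3*1 = 9

9


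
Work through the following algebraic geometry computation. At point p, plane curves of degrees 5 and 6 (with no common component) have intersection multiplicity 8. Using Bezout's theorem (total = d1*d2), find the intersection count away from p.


By Bezout's theorem, the total intersection number is d1 * d2.
Total = 5 * 6 = 30
Intersection multiplicity at p = 8
Remaining intersections = 30 - 8 = 22

22


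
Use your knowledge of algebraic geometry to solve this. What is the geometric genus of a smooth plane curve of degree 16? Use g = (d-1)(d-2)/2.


Using the genus formula for smooth plane curves:
g = (d-1)(d-2)/2
g = (16-1)(16-2)/2
g = 15*14/2
g = 210/2 = 105

105


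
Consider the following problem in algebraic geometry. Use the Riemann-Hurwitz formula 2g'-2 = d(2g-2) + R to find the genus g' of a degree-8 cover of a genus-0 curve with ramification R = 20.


Riemann-Hurwitz formula: 2g' - 2 = d(2g - 2) + R
Given: d = 8, g = 0, R = 20
2g' - 2 = 8*(2*0 - 2) + 20
2g' - 2 = 8*(-2) + 20
2g' - 2 = -16 + 20 = 4
2g' = 6
g' = 3

3


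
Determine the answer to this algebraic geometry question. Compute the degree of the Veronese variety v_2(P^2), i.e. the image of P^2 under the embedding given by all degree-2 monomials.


The Veronese variety v_2(P^2) has degree d^r.
d^r = 2^2 = 4

4


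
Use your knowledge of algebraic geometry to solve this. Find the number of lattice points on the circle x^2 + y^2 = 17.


Systematically check integer values of x where x^2 <= 17.
For each valid x, check if 17 - x^2 is a perfect square.
x=1: 17 - 1 = 16, sqrt = 4 (valid)
x=4: 17 - 16 = 1, sqrt = 1 (valid)
Total integer solutions found: 8

8


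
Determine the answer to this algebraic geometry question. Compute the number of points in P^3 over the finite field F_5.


P^3(F_5) has (q^(n+1) - 1)/(q - 1) points.
= 5^3 + 5^2 + 5^1 + 5^0
= 125 + 25 + 5 + 1
= 156

156


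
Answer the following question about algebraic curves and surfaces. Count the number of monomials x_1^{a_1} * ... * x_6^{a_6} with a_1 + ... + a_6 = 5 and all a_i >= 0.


The number of degree-5 monomials in 6 variables is C(d+n-1, n-1).
= C(5+6-1, 6-1) = C(10, 5)
= 252

252


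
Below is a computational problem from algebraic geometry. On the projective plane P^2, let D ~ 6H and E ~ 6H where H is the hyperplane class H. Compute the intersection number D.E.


Using bilinearity of the intersection pairing on the projective plane P^2:
(aH).(bH) = ab * (H.H)
We have H^2 = 1 (Bezout).
D.E = (6H).(6H) = 6*6*1
= 36*1
= 36

36


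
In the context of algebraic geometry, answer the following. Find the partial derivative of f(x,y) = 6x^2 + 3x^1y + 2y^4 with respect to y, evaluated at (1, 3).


df/dy = 3*x^1 + 4*2*y^3
At (1,3): 3*1^1 + 4*2*3^3
= 3 + 216
= 219

219


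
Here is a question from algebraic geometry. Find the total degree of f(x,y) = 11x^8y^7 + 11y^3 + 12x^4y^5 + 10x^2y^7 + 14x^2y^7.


Examine each term for its total degree (sum of exponents).
  Term '11x^8y^7' has total degree 8+7 = 15.
  Term '11y^3' has total degree 0+3 = 3.
  Term '12x^4y^5' has total degree 4+5 = 9.
  Term '10x^2y^7' has total degree 2+7 = 9.
  Term '14x^2y^7' has total degree 2+7 = 9.
The maximum total degree among all terms is 15.

15


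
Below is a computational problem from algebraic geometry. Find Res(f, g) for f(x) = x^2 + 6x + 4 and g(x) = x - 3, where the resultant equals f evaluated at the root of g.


For Res(f, x - c), we evaluate f at x = c.
f(3) = 3^2 + 6*3 + 4
= 9 + 18 + 4
= 27 + 4 = 31
Res(f, g) = 31

31


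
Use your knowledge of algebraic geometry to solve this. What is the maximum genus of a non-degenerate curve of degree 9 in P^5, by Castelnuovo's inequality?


Castelnuovo's bound: write d - 1 = m(r-1) + epsilon with 0 <= epsilon < r-1.
d - 1 = 9 - 1 = 8
r - 1 = 5 - 1 = 4
8 = 2*4 + 0, so m = 2, epsilon = 0
pi(d, r) = m(m-1)(r-1)/2 + m*epsilon
= 2*1*4/2 + 2*0
= 8/2 + 0
= 4 + 0 = 4

4


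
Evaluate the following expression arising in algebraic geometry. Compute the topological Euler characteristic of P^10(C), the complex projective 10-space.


The complex projective space P^10 has one cell in each even real dimension 0, 2, ..., 20.
The cohomology groups are H^{2k}(P^10) = Z for k = 0,...,10, and 0 otherwise.
Euler characteristic = sum of Betti numbers = 1 per even-dimensional cohomology group.
chi(P^10) = 10 + 1 = 11

11


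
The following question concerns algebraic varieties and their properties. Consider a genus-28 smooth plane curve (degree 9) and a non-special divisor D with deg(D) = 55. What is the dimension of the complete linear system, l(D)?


First, compute the genus of a smooth plane curve of degree 9:
g = (d-1)(d-2)/2 = (9-1)(9-2)/2 = 28
For a non-special divisor D (i.e., h^1(D) = 0), Riemann-Roch gives:
l(D) = deg(D) - g + 1
Since deg(D) = 55 >= 2g - 1 = 55, D is non-special.
l(D) = 55 - 28 + 1 = 28

28


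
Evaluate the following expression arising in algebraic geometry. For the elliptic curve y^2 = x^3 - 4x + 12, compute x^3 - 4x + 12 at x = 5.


Compute x^3 - 4x + 12 at x = 5:
x^3 = 5^3 = 125
(-4)*x = (-4)*5 = -20
Sum: 125 - 20 + 12 = 117

117


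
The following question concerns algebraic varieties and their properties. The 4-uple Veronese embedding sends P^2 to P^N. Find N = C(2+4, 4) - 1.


The Veronese embedding v_d: P^n -> P^N maps each point to all
degree-d monomials in n+1 homogeneous coordinates.
N = C(n+d, d) - 1
N = C(2+4, 4) - 1
N = C(6, 4) - 1
C(6, 4) = 15
N = 15 - 1 = 14

14


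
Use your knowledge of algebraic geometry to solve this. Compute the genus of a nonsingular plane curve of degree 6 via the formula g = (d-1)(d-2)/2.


Using the genus formula for smooth plane curves:
g = (d-1)(d-2)/2
g = (6-1)(6-2)/2
g = 5*4/2
g = 20/2 = 10

10


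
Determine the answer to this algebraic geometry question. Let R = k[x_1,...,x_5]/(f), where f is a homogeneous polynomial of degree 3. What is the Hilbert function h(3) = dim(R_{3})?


For R = k[x_1,...,x_n]/(f) with f homogeneous of degree e:
The Hilbert series is (1 - t^e)/(1 - t)^n.
So h(d) = C(d+n-1, n-1) - C(d-e+n-1, n-1) for d >= e.
With n=5, e=3, d=3:
C(3+5-1, 5-1) = C(7, 4) = 35
C(3-3+5-1, 5-1) = C(4, 4) = 1
h(3) = 35 - 1 = 34

34


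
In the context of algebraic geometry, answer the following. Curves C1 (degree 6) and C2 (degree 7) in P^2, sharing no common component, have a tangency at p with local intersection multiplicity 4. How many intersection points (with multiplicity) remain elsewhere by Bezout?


By Bezout's theorem, the total intersection number is d1 * d2.
Total = 6 * 7 = 42
Intersection multiplicity at p = 4
Remaining intersections = 42 - 4 = 38

38


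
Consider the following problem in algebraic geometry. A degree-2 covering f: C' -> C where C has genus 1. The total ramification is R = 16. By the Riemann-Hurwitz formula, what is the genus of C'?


Riemann-Hurwitz formula: 2g' - 2 = d(2g - 2) + R
Given: d = 2, g = 1, R = 16
2g' - 2 = 2*(2*1 - 2) + 16
2g' - 2 = 2*0 + 16
2g' - 2 = 0 + 16 = 16
2g' = 18
g' = 9

9


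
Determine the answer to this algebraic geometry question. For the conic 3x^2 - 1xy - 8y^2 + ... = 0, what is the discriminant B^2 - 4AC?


The discriminant of a conic Ax^2 + Bxy + Cy^2 + ... = 0 is B^2 - 4AC.
B^2 = (-1)^2 = 1
4AC = 4*3*(-8) = -96
Discriminant = 1 + 96 = 97

97


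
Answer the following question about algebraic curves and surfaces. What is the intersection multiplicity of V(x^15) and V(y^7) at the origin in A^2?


The intersection multiplicity of V(x^a) and V(y^b) at the origin is:
I(O; V(x^15), V(y^7)) = dim_k(k[x,y]/(x^15, y^7))
A basis for k[x,y]/(x^15, y^7) is the set of monomials x^i * y^j
where 0 <= i < 15 and 0 <= j < 7.
The number of such monomials is 15 * 7 = 105

105


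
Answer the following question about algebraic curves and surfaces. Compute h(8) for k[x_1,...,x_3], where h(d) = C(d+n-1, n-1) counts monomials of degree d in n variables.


The Hilbert function for the polynomial ring in 3 variables is:
h(d) = C(d+n-1, n-1)
h(8) = C(8+3-1, 3-1) = C(10, 2)
= 10! / (2! * 8!)
= 45

45


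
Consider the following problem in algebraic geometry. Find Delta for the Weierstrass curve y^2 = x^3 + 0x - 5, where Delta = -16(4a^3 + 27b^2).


Compute each component:
4a^3 = 4*0^3 = 4*0 = 0
27b^2 = 27*(-5)^2 = 27*25 = 675
4a^3 + 27b^2 = 0 + 675 = 675
Delta = -16*675 = -10800

-10800


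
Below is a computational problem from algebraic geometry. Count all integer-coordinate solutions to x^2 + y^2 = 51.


Systematically check integer values of x where x^2 <= 51.
For each valid x, check if 51 - x^2 is a perfect square.
Total integer solutions found: 0

0


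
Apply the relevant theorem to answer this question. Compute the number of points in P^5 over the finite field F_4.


P^5(F_4) has (q^(n+1) - 1)/(q - 1) points.
= 4^5 + 4^4 + 4^3 + 4^2 + 4^1 + 4^0
= 1024 + 256 + 64 + 16 + 4 + 1
= 1365

1365


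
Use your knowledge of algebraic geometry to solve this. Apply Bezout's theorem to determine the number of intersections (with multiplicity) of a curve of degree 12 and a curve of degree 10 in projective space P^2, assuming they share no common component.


Bezout's theorem states the intersection count equals the product of degrees.
Intersection count = 12 * 10 = 120

120


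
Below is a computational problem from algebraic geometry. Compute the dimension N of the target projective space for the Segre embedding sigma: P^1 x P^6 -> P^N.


The Segre embedding maps P^m x P^n into P^N via
all products of coordinates from each factor.
N = (m+1)(n+1) - 1
N = (1+1)(6+1) - 1
N = 2*7 - 1
N = 14 - 1 = 13

13


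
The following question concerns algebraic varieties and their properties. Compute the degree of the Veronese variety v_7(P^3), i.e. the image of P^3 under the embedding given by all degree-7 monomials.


The Veronese variety v_7(P^3) has degree d^r.
d^r = 7^3 = 343

343


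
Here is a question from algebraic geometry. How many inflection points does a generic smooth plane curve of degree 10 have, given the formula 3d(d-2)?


For a general smooth plane curve C of degree d, the inflection points are
the intersection of C with its Hessian curve, which has degree 3(d-2).
By Bezout, the total intersection number is d * 3(d-2) = 10 * 24 = 240.
For a general curve every flex is ordinary, so each contributes
multiplicity 1 to C·Hess(C), and the number of distinct inflection
points is 3d(d-2).
Inflection points = 3*10*(10-2) = 3*10*8 = 240

240


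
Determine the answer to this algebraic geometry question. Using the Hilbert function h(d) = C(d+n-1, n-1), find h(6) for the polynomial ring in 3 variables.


The Hilbert function for the polynomial ring in 3 variables is:
h(d) = C(d+n-1, n-1)
h(6) = C(6+3-1, 3-1) = C(8, 2)
= 8! / (2! * 6!)
= 28

28


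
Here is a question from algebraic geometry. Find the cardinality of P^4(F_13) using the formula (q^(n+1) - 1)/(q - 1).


P^4(F_13) has (q^(n+1) - 1)/(q - 1) points.
= 13^4 + 13^3 + 13^2 + 13^1 + 13^0
= 28561 + 2197 + 169 + 13 + 1
= 30941

30941


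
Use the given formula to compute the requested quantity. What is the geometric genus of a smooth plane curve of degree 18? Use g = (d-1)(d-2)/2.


Using the genus formula for smooth plane curves:
g = (d-1)(d-2)/2
g = (18-1)(18-2)/2
g = 17*16/2
g = 272/2 = 136

136


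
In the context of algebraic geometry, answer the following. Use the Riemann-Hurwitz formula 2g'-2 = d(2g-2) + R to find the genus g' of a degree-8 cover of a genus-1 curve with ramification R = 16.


Riemann-Hurwitz formula: 2g' - 2 = d(2g - 2) + R
Given: d = 8, g = 1, R = 16
2g' - 2 = 8*(2*1 - 2) + 16
2g' - 2 = 8*0 + 16
2g' - 2 = 0 + 16 = 16
2g' = 18
g' = 9

9


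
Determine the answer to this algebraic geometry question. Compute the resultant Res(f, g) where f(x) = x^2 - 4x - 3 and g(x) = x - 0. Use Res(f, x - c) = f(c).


For Res(f, x - c), we evaluate f at x = c.
f(0) = 0^2 - 4*0 - 3
= 0 + 0 - 3
= 0 - 3 = -3
Res(f, g) = -3

-3


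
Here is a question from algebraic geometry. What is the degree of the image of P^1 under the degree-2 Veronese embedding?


The Veronese variety v_2(P^1) has degree d^r.
d^r = 2^1 = 2

2


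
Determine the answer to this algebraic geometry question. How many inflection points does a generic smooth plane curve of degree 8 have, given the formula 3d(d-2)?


For a general smooth plane curve C of degree d, the inflection points are
the intersection of C with its Hessian curve, which has degree 3(d-2).
By Bezout, the total intersection number is d * 3(d-2) = 8 * 18 = 144.
For a general curve every flex is ordinary, so each contributes
multiplicity 1 to C·Hess(C), and the number of distinct inflection
points is 3d(d-2).
Inflection points = 3*8*(8-2) = 3*8*6 = 144

144


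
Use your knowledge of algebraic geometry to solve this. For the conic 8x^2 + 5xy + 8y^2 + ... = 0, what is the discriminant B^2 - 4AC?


The discriminant of a conic Ax^2 + Bxy + Cy^2 + ... = 0 is B^2 - 4AC.
B^2 = 5^2 = 25
4AC = 4*8*8 = 256
Discriminant = 25 - 256 = -231

-231


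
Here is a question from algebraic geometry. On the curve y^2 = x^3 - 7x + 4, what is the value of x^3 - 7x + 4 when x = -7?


Compute x^3 - 7x + 4 at x = -7:
x^3 = (-7)^3 = -343
(-7)*x = (-7)*(-7) = 49
Sum: -343 + 49 + 4 = -290

-290


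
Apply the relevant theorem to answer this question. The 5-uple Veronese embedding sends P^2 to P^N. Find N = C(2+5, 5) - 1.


The Veronese embedding v_d: P^n -> P^N maps each point to all
degree-d monomials in n+1 homogeneous coordinates.
N = C(n+d, d) - 1
N = C(2+5, 5) - 1
N = C(7, 5) - 1
C(7, 5) = 21
N = 21 - 1 = 20

20


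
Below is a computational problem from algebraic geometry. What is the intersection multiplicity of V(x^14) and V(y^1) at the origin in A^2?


The intersection multiplicity of V(x^a) and V(y^b) at the origin is:
I(O; V(x^14), V(y^1)) = dim_k(k[x,y]/(x^14, y^1))
A basis for k[x,y]/(x^14, y^1) is the set of monomials x^i * y^j
where 0 <= i < 14 and 0 <= j < 1.
The number of such monomials is 14 * 1 = 14

14


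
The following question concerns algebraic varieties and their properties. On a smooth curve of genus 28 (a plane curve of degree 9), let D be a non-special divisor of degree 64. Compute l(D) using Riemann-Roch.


First, compute the genus of a smooth plane curve of degree 9:
g = (d-1)(d-2)/2 = (9-1)(9-2)/2 = 28
For a non-special divisor D (i.e., h^1(D) = 0), Riemann-Roch gives:
l(D) = deg(D) - g + 1
Since deg(D) = 64 >= 2g - 1 = 55, D is non-special.
l(D) = 64 - 28 + 1 = 37

37


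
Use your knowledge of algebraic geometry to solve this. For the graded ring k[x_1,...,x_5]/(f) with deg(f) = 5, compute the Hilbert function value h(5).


For R = k[x_1,...,x_n]/(f) with f homogeneous of degree e:
The Hilbert series is (1 - t^e)/(1 - t)^n.
So h(d) = C(d+n-1, n-1) - C(d-e+n-1, n-1) for d >= e.
With n=5, e=5, d=5:
C(5+5-1, 5-1) = C(9, 4) = 126
C(5-5+5-1, 5-1) = C(4, 4) = 1
h(5) = 126 - 1 = 125

125


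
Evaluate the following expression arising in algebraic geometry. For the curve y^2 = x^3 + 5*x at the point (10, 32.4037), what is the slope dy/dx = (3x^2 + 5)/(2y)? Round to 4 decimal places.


Using implicit differentiation of y^2 = x^3 + 5*x:
2y * dy/dx = 3x^2 + 5
dy/dx = (3x^2 + 5)/(2y)
Numerator: 3*10^2 + 5 = 305
Denominator: 2*32.4037 = 64.8074
dy/dx = 305/64.8074 = 4.7063

4.7063


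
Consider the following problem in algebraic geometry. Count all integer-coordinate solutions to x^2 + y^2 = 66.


Systematically check integer values of x where x^2 <= 66.
For each valid x, check if 66 - x^2 is a perfect square.
Total integer solutions found: 0

0


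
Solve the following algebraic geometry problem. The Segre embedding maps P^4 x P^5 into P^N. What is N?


The Segre embedding maps P^m x P^n into P^N via
all products of coordinates from each factor.
N = (m+1)(n+1) - 1
N = (4+1)(5+1) - 1
N = 5*6 - 1
N = 30 - 1 = 29

29


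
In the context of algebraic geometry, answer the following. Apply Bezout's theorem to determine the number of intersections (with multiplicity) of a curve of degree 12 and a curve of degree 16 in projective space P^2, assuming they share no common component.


Bezout's theorem states the intersection count equals the product of degrees.
Intersection count = 12 * 16 = 192

192


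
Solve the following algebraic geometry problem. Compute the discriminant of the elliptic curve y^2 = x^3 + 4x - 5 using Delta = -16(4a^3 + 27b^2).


Compute each component:
4a^3 = 4*4^3 = 4*64 = 256
27b^2 = 27*(-5)^2 = 27*25 = 675
4a^3 + 27b^2 = 256 + 675 = 931
Delta = -16*931 = -14896

-14896


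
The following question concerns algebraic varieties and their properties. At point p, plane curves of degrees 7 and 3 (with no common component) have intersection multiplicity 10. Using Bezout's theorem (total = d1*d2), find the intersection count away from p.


By Bezout's theorem, the total intersection number is d1 * d2.
Total = 7 * 3 = 21
Intersection multiplicity at p = 10
Remaining intersections = 21 - 10 = 11

11


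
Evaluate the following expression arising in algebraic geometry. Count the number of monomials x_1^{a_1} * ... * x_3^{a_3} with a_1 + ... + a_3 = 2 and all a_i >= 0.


The number of degree-2 monomials in 3 variables is C(d+n-1, n-1).
= C(2+3-1, 3-1) = C(4, 2)
= 6

6


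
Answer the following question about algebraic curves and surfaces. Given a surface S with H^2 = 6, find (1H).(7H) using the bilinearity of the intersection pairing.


Using bilinearity of the intersection pairing on a surface S:
(aH).(bH) = ab * (H.H)
We have H^2 = 6.
D.E = (1H).(7H) = 1*7*6
= 7*6
= 42

42


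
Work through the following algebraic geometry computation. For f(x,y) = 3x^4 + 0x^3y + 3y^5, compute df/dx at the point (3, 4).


df/dx = 4*3*x^3 + 3*0*x^2*y
At (3,4): 4*3*3^3 + 3*0*3^2*4
= 324 + 0
= 324

324


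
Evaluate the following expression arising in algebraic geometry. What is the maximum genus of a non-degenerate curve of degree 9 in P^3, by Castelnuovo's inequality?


Castelnuovo's bound: write d - 1 = m(r-1) + epsilon with 0 <= epsilon < r-1.
d - 1 = 9 - 1 = 8
r - 1 = 3 - 1 = 2
8 = 4*2 + 0, so m = 4, epsilon = 0
pi(d, r) = m(m-1)(r-1)/2 + m*epsilon
= 4*3*2/2 + 4*0
= 24/2 + 0
= 12 + 0 = 12

12


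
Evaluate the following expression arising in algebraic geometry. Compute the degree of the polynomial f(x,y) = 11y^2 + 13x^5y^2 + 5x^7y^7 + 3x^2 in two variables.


Examine each term for its total degree (sum of exponents).
  Term '11y^2' has total degree 0+2 = 2.
  Term '13x^5y^2' has total degree 5+2 = 7.
  Term '5x^7y^7' has total degree 7+7 = 14.
  Term '3x^2' has total degree 2+0 = 2.
The maximum total degree among all terms is 14.

14


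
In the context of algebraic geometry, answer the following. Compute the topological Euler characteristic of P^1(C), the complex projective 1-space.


The complex projective space P^1 has one cell in each even real dimension 0, 2, ..., 2.
The cohomology groups are H^{2k}(P^1) = Z for k = 0,...,1, and 0 otherwise.
Euler characteristic = sum of Betti numbers = 1 per even-dimensional cohomology group.
chi(P^1) = 1 + 1 = 2

2


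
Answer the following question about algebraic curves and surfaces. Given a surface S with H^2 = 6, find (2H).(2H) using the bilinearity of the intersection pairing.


Using bilinearity of the intersection pairing on a surface S:
(aH).(bH) = ab * (H.H)
We have H^2 = 6.
D.E = (2H).(2H) = 2*2*6
= 4*6
= 24

24


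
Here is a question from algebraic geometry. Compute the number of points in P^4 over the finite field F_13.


P^4(F_13) has (q^(n+1) - 1)/(q - 1) points.
= 13^4 + 13^3 + 13^2 + 13^1 + 13^0
= 28561 + 2197 + 169 + 13 + 1
= 30941

30941


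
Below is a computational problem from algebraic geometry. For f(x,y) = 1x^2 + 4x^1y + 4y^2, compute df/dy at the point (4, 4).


df/dy = 4*x^1 + 2*4*y^1
At (4,4): 4*4^1 + 2*4*4^1
= 16 + 32
= 48

48


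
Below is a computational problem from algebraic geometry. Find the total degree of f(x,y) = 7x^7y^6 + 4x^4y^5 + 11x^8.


Examine each term for its total degree (sum of exponents).
  Term '7x^7y^6' has total degree 7+6 = 13.
  Term '4x^4y^5' has total degree 4+5 = 9.
  Term '11x^8' has total degree 8+0 = 8.
The maximum total degree among all terms is 13.

13


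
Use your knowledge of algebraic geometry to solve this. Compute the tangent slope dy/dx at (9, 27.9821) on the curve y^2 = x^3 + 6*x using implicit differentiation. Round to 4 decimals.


Using implicit differentiation of y^2 = x^3 + 6*x:
2y * dy/dx = 3x^2 + 6
dy/dx = (3x^2 + 6)/(2y)
Numerator: 3*9^2 + 6 = 249
Denominator: 2*27.9821 = 55.9642
dy/dx = 249/55.9642 = 4.4493

4.4493


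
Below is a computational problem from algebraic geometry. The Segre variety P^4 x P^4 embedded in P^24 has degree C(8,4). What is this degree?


The degree of the Segre variety P^4 x P^4 is C(m+n, m).
= C(8, 4)
= 70

70


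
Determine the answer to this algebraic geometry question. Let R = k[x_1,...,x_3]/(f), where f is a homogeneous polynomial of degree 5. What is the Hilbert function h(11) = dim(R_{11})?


For R = k[x_1,...,x_n]/(f) with f homogeneous of degree e:
The Hilbert series is (1 - t^e)/(1 - t)^n.
So h(d) = C(d+n-1, n-1) - C(d-e+n-1, n-1) for d >= e.
With n=3, e=5, d=11:
C(11+3-1, 3-1) = C(13, 2) = 78
C(11-5+3-1, 3-1) = C(8, 2) = 28
h(11) = 78 - 28 = 50

50


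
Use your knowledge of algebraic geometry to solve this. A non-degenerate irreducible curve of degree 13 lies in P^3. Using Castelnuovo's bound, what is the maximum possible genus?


Castelnuovo's bound: write d - 1 = m(r-1) + epsilon with 0 <= epsilon < r-1.
d - 1 = 13 - 1 = 12
r - 1 = 3 - 1 = 2
12 = 6*2 + 0, so m = 6, epsilon = 0
pi(d, r) = m(m-1)(r-1)/2 + m*epsilon
= 6*5*2/2 + 6*0
= 60/2 + 0
= 30 + 0 = 30

30


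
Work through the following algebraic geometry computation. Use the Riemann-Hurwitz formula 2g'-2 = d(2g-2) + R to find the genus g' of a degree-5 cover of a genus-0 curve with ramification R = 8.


Riemann-Hurwitz formula: 2g' - 2 = d(2g - 2) + R
Given: d = 5, g = 0, R = 8
2g' - 2 = 5*(2*0 - 2) + 8
2g' - 2 = 5*(-2) + 8
2g' - 2 = -10 + 8 = -2
2g' = 0
g' = 0

0


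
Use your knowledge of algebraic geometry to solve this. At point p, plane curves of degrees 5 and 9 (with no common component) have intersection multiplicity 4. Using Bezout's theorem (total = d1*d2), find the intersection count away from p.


By Bezout's theorem, the total intersection number is d1 * d2.
Total = 5 * 9 = 45
Intersection multiplicity at p = 4
Remaining intersections = 45 - 4 = 41

41


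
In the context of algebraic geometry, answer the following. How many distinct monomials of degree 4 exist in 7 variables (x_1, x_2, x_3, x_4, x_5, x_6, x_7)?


The number of degree-4 monomials in 7 variables is C(d+n-1, n-1).
= C(4+7-1, 7-1) = C(10, 6)
= 210

210


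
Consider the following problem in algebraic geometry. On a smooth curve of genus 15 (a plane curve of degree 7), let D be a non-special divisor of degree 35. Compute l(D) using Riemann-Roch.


First, compute the genus of a smooth plane curve of degree 7:
g = (d-1)(d-2)/2 = (7-1)(7-2)/2 = 15
For a non-special divisor D (i.e., h^1(D) = 0), Riemann-Roch gives:
l(D) = deg(D) - g + 1
Since deg(D) = 35 >= 2g - 1 = 29, D is non-special.
l(D) = 35 - 15 + 1 = 21

21


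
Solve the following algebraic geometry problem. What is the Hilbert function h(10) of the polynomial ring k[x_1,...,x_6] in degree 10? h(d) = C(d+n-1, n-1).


The Hilbert function for the polynomial ring in 6 variables is:
h(d) = C(d+n-1, n-1)
h(10) = C(10+6-1, 6-1) = C(15, 5)
= 15! / (5! * 10!)
= 3003

3003


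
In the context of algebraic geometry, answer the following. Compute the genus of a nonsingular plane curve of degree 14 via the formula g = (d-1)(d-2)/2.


Using the genus formula for smooth plane curves:
g = (d-1)(d-2)/2
g = (14-1)(14-2)/2
g = 13*12/2
g = 156/2 = 78

78


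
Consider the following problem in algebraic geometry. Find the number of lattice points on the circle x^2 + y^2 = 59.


Systematically check integer values of x where x^2 <= 59.
For each valid x, check if 59 - x^2 is a perfect square.
Total integer solutions found: 0

0


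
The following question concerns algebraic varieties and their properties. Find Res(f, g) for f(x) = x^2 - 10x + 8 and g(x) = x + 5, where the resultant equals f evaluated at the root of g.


For Res(f, x - c), we evaluate f at x = c.
f(-5) = (-5)^2 - 10*(-5) + 8
= 25 + 50 + 8
= 75 + 8 = 83
Res(f, g) = 83

83


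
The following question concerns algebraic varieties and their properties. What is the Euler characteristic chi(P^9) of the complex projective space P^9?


The complex projective space P^9 has one cell in each even real dimension 0, 2, ..., 18.
The cohomology groups are H^{2k}(P^9) = Z for k = 0,...,9, and 0 otherwise.
Euler characteristic = sum of Betti numbers = 1 per even-dimensional cohomology group.
chi(P^9) = 9 + 1 = 10

10
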